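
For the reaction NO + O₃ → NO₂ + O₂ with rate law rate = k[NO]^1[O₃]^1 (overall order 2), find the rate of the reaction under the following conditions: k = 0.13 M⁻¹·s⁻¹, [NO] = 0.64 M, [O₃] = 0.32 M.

0.02662 M/s

Step 1: The rate law is rate = k[NO]^1[O₃]^1, overall order = 1+1 = 2
Step 2: Substitute values: rate = 0.13 × (0.64)^1 × (0.32)^1
Step 3: rate = 0.13 × 0.64 × 0.32 = 0.026624 M/s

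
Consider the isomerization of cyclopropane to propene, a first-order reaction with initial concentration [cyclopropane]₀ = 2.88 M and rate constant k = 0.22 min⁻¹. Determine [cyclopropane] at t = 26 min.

0.009446 M

Step 1: For a first-order reaction: [cyclopropane] = [cyclopropane]₀ × e^(-kt)
Step 2: [cyclopropane] = 2.88 × e^(-0.22 × 26)
Step 3: [cyclopropane] = 2.88 × e^(-5.72)
Step 4: [cyclopropane] = 2.88 × 0.00327971 = 0.009446 M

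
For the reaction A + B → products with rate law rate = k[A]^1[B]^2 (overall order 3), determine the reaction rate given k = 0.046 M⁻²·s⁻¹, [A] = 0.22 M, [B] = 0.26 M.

0.0006841 M/s

Step 1: The rate law is rate = k[A]^1[B]^2, overall order = 1+2 = 3
Step 2: Substitute values: rate = 0.046 × (0.22)^1 × (0.26)^2
Step 3: rate = 0.046 × 0.22 × 0.0676 = 0.000684112 M/s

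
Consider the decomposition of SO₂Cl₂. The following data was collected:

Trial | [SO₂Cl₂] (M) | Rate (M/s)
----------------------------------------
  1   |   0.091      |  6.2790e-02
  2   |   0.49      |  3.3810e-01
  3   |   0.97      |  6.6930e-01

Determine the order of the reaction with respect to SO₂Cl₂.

first order (1)

Step 1: Compare trials to find order n where rate₂/rate₁ = ([SO₂Cl₂]₂/[SO₂Cl₂]₁)^n
Step 2: rate₂/rate₁ = 3.3810e-01/6.2790e-02 = 5.385
Step 3: [SO₂Cl₂]₂/[SO₂Cl₂]₁ = 0.49/0.091 = 5.385
Step 4: n = ln(5.385)/ln(5.385) = 1.00 ≈ 1
Step 5: The reaction is first order in SO₂Cl₂.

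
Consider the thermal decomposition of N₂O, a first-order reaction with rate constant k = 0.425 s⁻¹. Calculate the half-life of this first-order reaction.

1.631 s

Step 1: For a first-order reaction, t₁/₂ = ln(2)/k
Step 2: t₁/₂ = ln(2)/0.425
Step 3: t₁/₂ = 0.6931/0.425 = 1.631 s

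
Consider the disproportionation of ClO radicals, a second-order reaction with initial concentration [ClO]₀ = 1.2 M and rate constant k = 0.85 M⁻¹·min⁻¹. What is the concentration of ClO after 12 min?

0.09063 M

Step 1: For a second-order reaction: 1/[ClO] = 1/[ClO]₀ + kt
Step 2: 1/[ClO] = 1/1.2 + 0.85 × 12
Step 3: 1/[ClO] = 0.8333 + 10.2 = 11.03
Step 4: [ClO] = 1/11.03 = 0.09063 M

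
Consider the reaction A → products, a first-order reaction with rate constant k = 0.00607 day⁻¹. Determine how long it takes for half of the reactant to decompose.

114.2 day

Step 1: For a first-order reaction, t₁/₂ = ln(2)/k
Step 2: t₁/₂ = ln(2)/0.00607
Step 3: t₁/₂ = 0.6931/0.00607 = 114.2 day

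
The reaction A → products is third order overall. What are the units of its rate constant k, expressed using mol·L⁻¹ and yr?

(mol·L⁻¹)⁻²·yr⁻¹

Step 1: For overall order n, rate = k × (concentration)^n.
Step 2: Rate has units mol·L⁻¹·yr⁻¹; concentration term has units (mol·L⁻¹)^3.
Step 3: k = rate / (concentration)^n, so units of k = (mol·L⁻¹)^(1-3)·yr⁻¹ = (mol·L⁻¹)⁻²·yr⁻¹.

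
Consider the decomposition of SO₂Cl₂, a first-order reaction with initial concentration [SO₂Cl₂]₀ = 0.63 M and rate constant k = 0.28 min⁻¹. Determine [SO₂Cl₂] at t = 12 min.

0.02188 M

Step 1: For a first-order reaction: [SO₂Cl₂] = [SO₂Cl₂]₀ × e^(-kt)
Step 2: [SO₂Cl₂] = 0.63 × e^(-0.28 × 12)
Step 3: [SO₂Cl₂] = 0.63 × e^(-3.36)
Step 4: [SO₂Cl₂] = 0.63 × 0.0347353 = 0.02188 M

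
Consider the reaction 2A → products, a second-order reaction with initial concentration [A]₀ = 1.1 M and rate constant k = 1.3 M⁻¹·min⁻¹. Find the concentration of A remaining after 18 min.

0.04114 M

Step 1: For a second-order reaction: 1/[A] = 1/[A]₀ + kt
Step 2: 1/[A] = 1/1.1 + 1.3 × 18
Step 3: 1/[A] = 0.9091 + 23.4 = 24.31
Step 4: [A] = 1/24.31 = 0.04114 M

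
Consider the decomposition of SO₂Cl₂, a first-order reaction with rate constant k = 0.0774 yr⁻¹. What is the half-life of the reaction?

8.955 yr

Step 1: For a first-order reaction, t₁/₂ = ln(2)/k
Step 2: t₁/₂ = ln(2)/0.0774
Step 3: t₁/₂ = 0.6931/0.0774 = 8.955 yr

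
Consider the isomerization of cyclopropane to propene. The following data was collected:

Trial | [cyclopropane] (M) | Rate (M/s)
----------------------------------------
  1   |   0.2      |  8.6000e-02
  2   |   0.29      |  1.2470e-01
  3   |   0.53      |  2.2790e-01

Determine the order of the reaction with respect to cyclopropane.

first order (1)

Step 1: Compare trials to find order n where rate₂/rate₁ = ([cyclopropane]₂/[cyclopropane]₁)^n
Step 2: rate₂/rate₁ = 1.2470e-01/8.6000e-02 = 1.45
Step 3: [cyclopropane]₂/[cyclopropane]₁ = 0.29/0.2 = 1.45
Step 4: n = ln(1.45)/ln(1.45) = 1.00 ≈ 1
Step 5: The reaction is first order in cyclopropane.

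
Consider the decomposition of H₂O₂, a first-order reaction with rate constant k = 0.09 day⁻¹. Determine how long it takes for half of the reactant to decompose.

7.702 day

Step 1: For a first-order reaction, t₁/₂ = ln(2)/k
Step 2: t₁/₂ = ln(2)/0.09
Step 3: t₁/₂ = 0.6931/0.09 = 7.702 day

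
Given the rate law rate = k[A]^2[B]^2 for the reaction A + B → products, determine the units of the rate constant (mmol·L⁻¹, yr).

(mmol·L⁻¹)⁻³·yr⁻¹

Step 1: Overall order = 2 + 2 = 4.
Step 2: rate has units mmol·L⁻¹·yr⁻¹; [A]^2[B]^2 has units (mmol·L⁻¹)^4.
Step 3: k = rate/([A]^2[B]^2), so units of k = (mmol·L⁻¹)^(1-4)·yr⁻¹ = (mmol·L⁻¹)⁻³·yr⁻¹.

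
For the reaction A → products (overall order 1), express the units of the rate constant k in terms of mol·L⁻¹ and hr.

hr⁻¹

Step 1: For overall order n, rate = k × (concentration)^n.
Step 2: Rate has units mol·L⁻¹·hr⁻¹; concentration term has units (mol·L⁻¹)^1.
Step 3: k = rate / (concentration)^n, so units of k = (mol·L⁻¹)^(1-1)·hr⁻¹ = hr⁻¹.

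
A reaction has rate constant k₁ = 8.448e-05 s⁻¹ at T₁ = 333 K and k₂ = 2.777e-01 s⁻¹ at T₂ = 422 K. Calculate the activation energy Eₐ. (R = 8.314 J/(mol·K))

106.3 kJ/mol

Step 1: Use the two-temperature Arrhenius form: ln(k₂/k₁) = -Eₐ/R × (1/T₂ - 1/T₁)
Step 2: ln(k₂/k₁) = ln(2.777e-01/8.448e-05) = ln(3287.17) = 8.09778
Step 3: 1/T₂ - 1/T₁ = 1/422 - 1/333 = -6.333348e-04 K⁻¹
Step 4: Eₐ = -R × ln(k₂/k₁) / (1/T₂ - 1/T₁) = -8.314 × 8.09778 / -6.333348e-04
Step 5: Eₐ = 1.0630e+05 J/mol = 106.3 kJ/mol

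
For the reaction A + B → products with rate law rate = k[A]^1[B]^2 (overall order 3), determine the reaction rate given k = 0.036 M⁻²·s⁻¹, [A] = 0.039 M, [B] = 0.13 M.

2.373e-05 M/s

Step 1: The rate law is rate = k[A]^1[B]^2, overall order = 1+2 = 3
Step 2: Substitute values: rate = 0.036 × (0.039)^1 × (0.13)^2
Step 3: rate = 0.036 × 0.039 × 0.0169 = 2.37276e-05 M/s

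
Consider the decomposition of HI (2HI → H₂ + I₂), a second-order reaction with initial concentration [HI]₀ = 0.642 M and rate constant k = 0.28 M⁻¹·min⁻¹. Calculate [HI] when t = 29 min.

0.1033 M

Step 1: For a second-order reaction: 1/[HI] = 1/[HI]₀ + kt
Step 2: 1/[HI] = 1/0.642 + 0.28 × 29
Step 3: 1/[HI] = 1.558 + 8.12 = 9.678
Step 4: [HI] = 1/9.678 = 0.1033 M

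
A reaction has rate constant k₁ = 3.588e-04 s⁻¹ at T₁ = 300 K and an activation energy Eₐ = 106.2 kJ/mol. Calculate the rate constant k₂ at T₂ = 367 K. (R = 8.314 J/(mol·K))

8.526e-01 s⁻¹

Step 1: Use the two-temperature Arrhenius form: ln(k₂/k₁) = -Eₐ/R × (1/T₂ - 1/T₁)
Step 2: Convert Eₐ to J/mol: 106.2 kJ/mol = 106200 J/mol
Step 3: 1/T₂ - 1/T₁ = 1/367 - 1/300 = -6.085377e-04 K⁻¹
Step 4: ln(k₂/k₁) = -106200/8.314 × -6.085377e-04 = 7.77324
Step 5: k₂ = k₁ × exp(7.77324) = 3.588e-04 × 2.37616e+03 = 8.526e-01 s⁻¹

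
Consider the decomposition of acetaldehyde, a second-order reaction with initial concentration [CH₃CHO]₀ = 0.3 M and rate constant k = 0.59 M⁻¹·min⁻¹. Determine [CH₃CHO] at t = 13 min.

0.09088 M

Step 1: For a second-order reaction: 1/[CH₃CHO] = 1/[CH₃CHO]₀ + kt
Step 2: 1/[CH₃CHO] = 1/0.3 + 0.59 × 13
Step 3: 1/[CH₃CHO] = 3.333 + 7.67 = 11
Step 4: [CH₃CHO] = 1/11 = 0.09088 M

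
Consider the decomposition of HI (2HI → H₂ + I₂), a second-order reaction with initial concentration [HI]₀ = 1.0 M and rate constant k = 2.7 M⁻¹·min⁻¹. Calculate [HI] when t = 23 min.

0.01585 M

Step 1: For a second-order reaction: 1/[HI] = 1/[HI]₀ + kt
Step 2: 1/[HI] = 1/1.0 + 2.7 × 23
Step 3: 1/[HI] = 1 + 62.1 = 63.1
Step 4: [HI] = 1/63.1 = 0.01585 M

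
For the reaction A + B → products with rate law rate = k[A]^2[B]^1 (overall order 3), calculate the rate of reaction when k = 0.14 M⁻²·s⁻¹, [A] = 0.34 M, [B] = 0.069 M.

0.001117 M/s

Step 1: The rate law is rate = k[A]^2[B]^1, overall order = 2+1 = 3
Step 2: Substitute values: rate = 0.14 × (0.34)^2 × (0.069)^1
Step 3: rate = 0.14 × 0.1156 × 0.069 = 0.0011167 M/s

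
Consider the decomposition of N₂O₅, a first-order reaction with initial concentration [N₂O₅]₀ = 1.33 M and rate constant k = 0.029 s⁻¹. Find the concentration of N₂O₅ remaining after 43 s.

0.3822 M

Step 1: For a first-order reaction: [N₂O₅] = [N₂O₅]₀ × e^(-kt)
Step 2: [N₂O₅] = 1.33 × e^(-0.029 × 43)
Step 3: [N₂O₅] = 1.33 × e^(-1.247)
Step 4: [N₂O₅] = 1.33 × 0.287366 = 0.3822 M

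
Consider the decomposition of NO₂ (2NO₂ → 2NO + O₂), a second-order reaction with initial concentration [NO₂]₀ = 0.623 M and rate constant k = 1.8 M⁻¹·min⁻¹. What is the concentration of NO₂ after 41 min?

0.01326 M

Step 1: For a second-order reaction: 1/[NO₂] = 1/[NO₂]₀ + kt
Step 2: 1/[NO₂] = 1/0.623 + 1.8 × 41
Step 3: 1/[NO₂] = 1.605 + 73.8 = 75.41
Step 4: [NO₂] = 1/75.41 = 0.01326 M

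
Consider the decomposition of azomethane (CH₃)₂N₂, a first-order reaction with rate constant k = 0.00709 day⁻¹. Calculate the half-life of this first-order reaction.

97.76 day

Step 1: For a first-order reaction, t₁/₂ = ln(2)/k
Step 2: t₁/₂ = ln(2)/0.00709
Step 3: t₁/₂ = 0.6931/0.00709 = 97.76 day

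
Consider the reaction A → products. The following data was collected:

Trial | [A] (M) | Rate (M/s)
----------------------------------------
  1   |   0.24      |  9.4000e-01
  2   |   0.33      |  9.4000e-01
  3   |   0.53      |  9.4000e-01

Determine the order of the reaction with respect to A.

zeroth order (0)

Step 1: Compare trials - when concentration changes, rate stays constant.
Step 2: rate₂/rate₁ = 9.4000e-01/9.4000e-01 = 1
Step 3: [A]₂/[A]₁ = 0.33/0.24 = 1.375
Step 4: Since rate ratio ≈ (conc ratio)^0, the reaction is zeroth order.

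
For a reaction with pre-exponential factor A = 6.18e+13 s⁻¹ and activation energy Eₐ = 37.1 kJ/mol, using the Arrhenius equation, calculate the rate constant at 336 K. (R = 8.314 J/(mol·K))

1.05e+08 s⁻¹

Step 1: Use the Arrhenius equation: k = A × exp(-Eₐ/RT)
Step 2: Convert Eₐ to J/mol: 37.1 kJ/mol = 37100 J/mol
Step 3: Calculate the exponent: -Eₐ/(RT) = -37100/(8.314 × 336) = -13.28081
Step 4: k = 6.18e+13 × exp(-13.28081)
Step 5: k = 6.18e+13 × 1.70694e-06 = 1.0549e+08 s⁻¹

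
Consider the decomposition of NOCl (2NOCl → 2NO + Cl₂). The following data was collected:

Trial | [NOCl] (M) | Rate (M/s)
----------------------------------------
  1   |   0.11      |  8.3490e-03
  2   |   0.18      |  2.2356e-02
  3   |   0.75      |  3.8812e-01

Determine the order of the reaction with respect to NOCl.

second order (2)

Step 1: Compare trials to find order n where rate₂/rate₁ = ([NOCl]₂/[NOCl]₁)^n
Step 2: rate₂/rate₁ = 2.2356e-02/8.3490e-03 = 2.678
Step 3: [NOCl]₂/[NOCl]₁ = 0.18/0.11 = 1.636
Step 4: n = ln(2.678)/ln(1.636) = 2.00 ≈ 2
Step 5: The reaction is second order in NOCl.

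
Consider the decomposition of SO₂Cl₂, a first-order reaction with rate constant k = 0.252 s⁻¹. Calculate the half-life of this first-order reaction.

2.751 s

Step 1: For a first-order reaction, t₁/₂ = ln(2)/k
Step 2: t₁/₂ = ln(2)/0.252
Step 3: t₁/₂ = 0.6931/0.252 = 2.751 s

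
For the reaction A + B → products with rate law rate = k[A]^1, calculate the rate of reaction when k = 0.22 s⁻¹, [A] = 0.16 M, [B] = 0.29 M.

0.0352 M/s

Step 1: The rate law is rate = k[A]^1
Step 2: Note that the rate does not depend on [B] (zero order in B).
Step 3: rate = 0.22 × (0.16)^1 = 0.0352 M/s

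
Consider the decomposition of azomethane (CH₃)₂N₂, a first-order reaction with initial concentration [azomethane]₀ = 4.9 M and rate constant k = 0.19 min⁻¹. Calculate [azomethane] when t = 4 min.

2.292 M

Step 1: For a first-order reaction: [azomethane] = [azomethane]₀ × e^(-kt)
Step 2: [azomethane] = 4.9 × e^(-0.19 × 4)
Step 3: [azomethane] = 4.9 × e^(-0.76)
Step 4: [azomethane] = 4.9 × 0.467666 = 2.292 M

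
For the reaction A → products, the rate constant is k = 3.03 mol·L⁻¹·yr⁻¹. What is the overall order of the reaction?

zeroth order (0)

Step 1: The units of k for an nth-order reaction are (concentration)^(1-n)·(time)⁻¹.
Step 2: Here k has units mol·L⁻¹·yr⁻¹, so the concentration exponent is 1.
Step 3: 1 - n = 1 ⇒ n = 0. The reaction is zeroth order.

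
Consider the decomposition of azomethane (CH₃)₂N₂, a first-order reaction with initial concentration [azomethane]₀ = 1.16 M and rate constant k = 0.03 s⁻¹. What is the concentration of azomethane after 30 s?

0.4716 M

Step 1: For a first-order reaction: [azomethane] = [azomethane]₀ × e^(-kt)
Step 2: [azomethane] = 1.16 × e^(-0.03 × 30)
Step 3: [azomethane] = 1.16 × e^(-0.9)
Step 4: [azomethane] = 1.16 × 0.40657 = 0.4716 M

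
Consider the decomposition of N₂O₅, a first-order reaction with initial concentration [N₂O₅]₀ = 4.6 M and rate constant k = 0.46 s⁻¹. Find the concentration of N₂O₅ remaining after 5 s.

0.4612 M

Step 1: For a first-order reaction: [N₂O₅] = [N₂O₅]₀ × e^(-kt)
Step 2: [N₂O₅] = 4.6 × e^(-0.46 × 5)
Step 3: [N₂O₅] = 4.6 × e^(-2.3)
Step 4: [N₂O₅] = 4.6 × 0.100259 = 0.4612 M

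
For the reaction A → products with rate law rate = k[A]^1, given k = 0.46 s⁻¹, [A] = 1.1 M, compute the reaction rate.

0.506 M/s

Step 1: Identify the rate law: rate = k[A]^1
Step 2: Substitute values: rate = 0.46 × (1.1)^1
Step 3: Calculate: rate = 0.46 × 1.1 = 0.506 M/s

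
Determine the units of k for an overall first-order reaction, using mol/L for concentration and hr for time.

hr⁻¹

Step 1: For overall order n, rate = k × (concentration)^n.
Step 2: Rate has units mol/L·hr⁻¹; concentration term has units (mol/L)^1.
Step 3: k = rate / (concentration)^n, so units of k = (mol/L)^(1-1)·hr⁻¹ = hr⁻¹.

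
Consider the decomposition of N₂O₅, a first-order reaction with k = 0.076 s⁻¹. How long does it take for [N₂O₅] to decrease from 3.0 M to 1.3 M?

11 s

Step 1: For first-order: t = ln([N₂O₅]₀/[N₂O₅])/k
Step 2: t = ln(3.0/1.3)/0.076
Step 3: t = ln(2.308)/0.076
Step 4: t = 0.8362/0.076 = 11 s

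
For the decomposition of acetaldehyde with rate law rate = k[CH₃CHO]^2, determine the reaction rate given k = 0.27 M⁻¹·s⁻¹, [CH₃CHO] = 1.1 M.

0.3267 M/s

Step 1: Identify the rate law: rate = k[CH₃CHO]^2
Step 2: Substitute values: rate = 0.27 × (1.1)^2
Step 3: Calculate: rate = 0.27 × 1.21 = 0.3267 M/s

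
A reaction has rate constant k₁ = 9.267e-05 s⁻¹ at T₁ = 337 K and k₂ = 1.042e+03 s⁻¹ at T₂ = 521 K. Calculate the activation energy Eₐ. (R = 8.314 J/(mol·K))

128.8 kJ/mol

Step 1: Use the two-temperature Arrhenius form: ln(k₂/k₁) = -Eₐ/R × (1/T₂ - 1/T₁)
Step 2: ln(k₂/k₁) = ln(1.042e+03/9.267e-05) = ln(1.12442e+07) = 16.2354
Step 3: 1/T₂ - 1/T₁ = 1/521 - 1/337 = -1.047973e-03 K⁻¹
Step 4: Eₐ = -R × ln(k₂/k₁) / (1/T₂ - 1/T₁) = -8.314 × 16.2354 / -1.047973e-03
Step 5: Eₐ = 1.2880e+05 J/mol = 128.8 kJ/mol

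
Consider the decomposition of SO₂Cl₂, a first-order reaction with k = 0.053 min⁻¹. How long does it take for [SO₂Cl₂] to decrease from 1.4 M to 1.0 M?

6.349 min

Step 1: For first-order: t = ln([SO₂Cl₂]₀/[SO₂Cl₂])/k
Step 2: t = ln(1.4/1.0)/0.053
Step 3: t = ln(1.4)/0.053
Step 4: t = 0.3365/0.053 = 6.349 min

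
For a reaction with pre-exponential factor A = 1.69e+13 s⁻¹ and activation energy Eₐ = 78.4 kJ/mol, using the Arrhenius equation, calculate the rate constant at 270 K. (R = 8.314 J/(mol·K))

1.15e-02 s⁻¹

Step 1: Use the Arrhenius equation: k = A × exp(-Eₐ/RT)
Step 2: Convert Eₐ to J/mol: 78.4 kJ/mol = 78400 J/mol
Step 3: Calculate the exponent: -Eₐ/(RT) = -78400/(8.314 × 270) = -34.92547
Step 4: k = 1.69e+13 × exp(-34.92547)
Step 5: k = 1.69e+13 × 6.79299e-16 = 1.1480e-02 s⁻¹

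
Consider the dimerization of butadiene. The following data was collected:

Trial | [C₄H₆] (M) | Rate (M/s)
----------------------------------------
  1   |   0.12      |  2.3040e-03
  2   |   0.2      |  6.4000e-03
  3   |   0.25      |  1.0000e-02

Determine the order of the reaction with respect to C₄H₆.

second order (2)

Step 1: Compare trials to find order n where rate₂/rate₁ = ([C₄H₆]₂/[C₄H₆]₁)^n
Step 2: rate₂/rate₁ = 6.4000e-03/2.3040e-03 = 2.778
Step 3: [C₄H₆]₂/[C₄H₆]₁ = 0.2/0.12 = 1.667
Step 4: n = ln(2.778)/ln(1.667) = 2.00 ≈ 2
Step 5: The reaction is second order in C₄H₆.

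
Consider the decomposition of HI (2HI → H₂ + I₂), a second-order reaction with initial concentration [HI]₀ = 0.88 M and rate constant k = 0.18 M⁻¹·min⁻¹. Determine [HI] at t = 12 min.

0.3034 M

Step 1: For a second-order reaction: 1/[HI] = 1/[HI]₀ + kt
Step 2: 1/[HI] = 1/0.88 + 0.18 × 12
Step 3: 1/[HI] = 1.136 + 2.16 = 3.296
Step 4: [HI] = 1/3.296 = 0.3034 M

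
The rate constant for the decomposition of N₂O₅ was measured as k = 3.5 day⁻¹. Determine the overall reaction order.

first order (1)

Step 1: The units of k for an nth-order reaction are (concentration)^(1-n)·(time)⁻¹.
Step 2: Here k has units day⁻¹, so the concentration exponent is 0.
Step 3: 1 - n = 0 ⇒ n = 1. The reaction is first order.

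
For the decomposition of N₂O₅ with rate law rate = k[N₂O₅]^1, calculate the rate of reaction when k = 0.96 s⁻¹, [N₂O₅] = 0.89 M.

0.8544 M/s

Step 1: Identify the rate law: rate = k[N₂O₅]^1
Step 2: Substitute values: rate = 0.96 × (0.89)^1
Step 3: Calculate: rate = 0.96 × 0.89 = 0.8544 M/s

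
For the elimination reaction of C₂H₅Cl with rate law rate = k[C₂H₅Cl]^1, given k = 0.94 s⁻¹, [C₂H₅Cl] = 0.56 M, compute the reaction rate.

0.5264 M/s

Step 1: Identify the rate law: rate = k[C₂H₅Cl]^1
Step 2: Substitute values: rate = 0.94 × (0.56)^1
Step 3: Calculate: rate = 0.94 × 0.56 = 0.5264 M/s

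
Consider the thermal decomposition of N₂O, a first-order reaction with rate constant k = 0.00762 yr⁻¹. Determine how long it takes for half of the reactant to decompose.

90.96 yr

Step 1: For a first-order reaction, t₁/₂ = ln(2)/k
Step 2: t₁/₂ = ln(2)/0.00762
Step 3: t₁/₂ = 0.6931/0.00762 = 90.96 yr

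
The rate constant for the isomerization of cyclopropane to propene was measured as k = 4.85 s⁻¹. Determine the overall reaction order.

first order (1)

Step 1: The units of k for an nth-order reaction are (concentration)^(1-n)·(time)⁻¹.
Step 2: Here k has units s⁻¹, so the concentration exponent is 0.
Step 3: 1 - n = 0 ⇒ n = 1. The reaction is first order.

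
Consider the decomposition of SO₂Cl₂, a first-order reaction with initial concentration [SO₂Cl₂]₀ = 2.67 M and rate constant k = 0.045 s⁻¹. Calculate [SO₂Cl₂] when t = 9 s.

1.781 M

Step 1: For a first-order reaction: [SO₂Cl₂] = [SO₂Cl₂]₀ × e^(-kt)
Step 2: [SO₂Cl₂] = 2.67 × e^(-0.045 × 9)
Step 3: [SO₂Cl₂] = 2.67 × e^(-0.405)
Step 4: [SO₂Cl₂] = 2.67 × 0.666977 = 1.781 M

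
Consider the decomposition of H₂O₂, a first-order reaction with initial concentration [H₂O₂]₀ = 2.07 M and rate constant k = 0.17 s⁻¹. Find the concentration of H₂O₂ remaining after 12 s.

0.2692 M

Step 1: For a first-order reaction: [H₂O₂] = [H₂O₂]₀ × e^(-kt)
Step 2: [H₂O₂] = 2.07 × e^(-0.17 × 12)
Step 3: [H₂O₂] = 2.07 × e^(-2.04)
Step 4: [H₂O₂] = 2.07 × 0.130029 = 0.2692 M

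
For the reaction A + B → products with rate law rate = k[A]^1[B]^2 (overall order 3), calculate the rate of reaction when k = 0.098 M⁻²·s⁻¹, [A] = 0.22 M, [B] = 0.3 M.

0.00194 M/s

Step 1: The rate law is rate = k[A]^1[B]^2, overall order = 1+2 = 3
Step 2: Substitute values: rate = 0.098 × (0.22)^1 × (0.3)^2
Step 3: rate = 0.098 × 0.22 × 0.09 = 0.0019404 M/s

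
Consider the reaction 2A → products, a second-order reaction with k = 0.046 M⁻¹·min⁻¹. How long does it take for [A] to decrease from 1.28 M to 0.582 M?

20.37 min

Step 1: For second-order: t = (1/[A] - 1/[A]₀)/k
Step 2: t = (1/0.582 - 1/1.28)/0.046
Step 3: t = (1.718 - 0.7812)/0.046
Step 4: t = 0.937/0.046 = 20.37 min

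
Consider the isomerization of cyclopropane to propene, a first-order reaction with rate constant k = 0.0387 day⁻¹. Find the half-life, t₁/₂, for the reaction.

17.91 day

Step 1: For a first-order reaction, t₁/₂ = ln(2)/k
Step 2: t₁/₂ = ln(2)/0.0387
Step 3: t₁/₂ = 0.6931/0.0387 = 17.91 day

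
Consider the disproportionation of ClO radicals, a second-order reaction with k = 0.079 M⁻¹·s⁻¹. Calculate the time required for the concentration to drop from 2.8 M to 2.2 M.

1.233 s

Step 1: For second-order: t = (1/[ClO] - 1/[ClO]₀)/k
Step 2: t = (1/2.2 - 1/2.8)/0.079
Step 3: t = (0.4545 - 0.3571)/0.079
Step 4: t = 0.0974/0.079 = 1.233 s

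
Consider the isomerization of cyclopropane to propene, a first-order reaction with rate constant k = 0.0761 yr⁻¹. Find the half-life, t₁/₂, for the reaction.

9.108 yr

Step 1: For a first-order reaction, t₁/₂ = ln(2)/k
Step 2: t₁/₂ = ln(2)/0.0761
Step 3: t₁/₂ = 0.6931/0.0761 = 9.108 yr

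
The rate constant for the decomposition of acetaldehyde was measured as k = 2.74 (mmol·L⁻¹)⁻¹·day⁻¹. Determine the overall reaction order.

second order (2)

Step 1: The units of k for an nth-order reaction are (concentration)^(1-n)·(time)⁻¹.
Step 2: Here k has units (mmol·L⁻¹)⁻¹·day⁻¹, so the concentration exponent is -1.
Step 3: 1 - n = -1 ⇒ n = 2. The reaction is second order.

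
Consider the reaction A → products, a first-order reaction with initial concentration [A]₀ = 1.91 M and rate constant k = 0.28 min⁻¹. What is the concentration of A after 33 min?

0.0001854 M

Step 1: For a first-order reaction: [A] = [A]₀ × e^(-kt)
Step 2: [A] = 1.91 × e^(-0.28 × 33)
Step 3: [A] = 1.91 × e^(-9.24)
Step 4: [A] = 1.91 × 9.70776e-05 = 0.0001854 M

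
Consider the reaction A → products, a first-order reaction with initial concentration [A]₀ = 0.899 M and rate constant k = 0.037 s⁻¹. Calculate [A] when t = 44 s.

0.1765 M

Step 1: For a first-order reaction: [A] = [A]₀ × e^(-kt)
Step 2: [A] = 0.899 × e^(-0.037 × 44)
Step 3: [A] = 0.899 × e^(-1.628)
Step 4: [A] = 0.899 × 0.196322 = 0.1765 M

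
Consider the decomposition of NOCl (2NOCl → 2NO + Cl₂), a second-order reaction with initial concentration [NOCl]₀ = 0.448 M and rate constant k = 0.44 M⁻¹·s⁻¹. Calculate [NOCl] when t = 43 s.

0.04728 M

Step 1: For a second-order reaction: 1/[NOCl] = 1/[NOCl]₀ + kt
Step 2: 1/[NOCl] = 1/0.448 + 0.44 × 43
Step 3: 1/[NOCl] = 2.232 + 18.92 = 21.15
Step 4: [NOCl] = 1/21.15 = 0.04728 M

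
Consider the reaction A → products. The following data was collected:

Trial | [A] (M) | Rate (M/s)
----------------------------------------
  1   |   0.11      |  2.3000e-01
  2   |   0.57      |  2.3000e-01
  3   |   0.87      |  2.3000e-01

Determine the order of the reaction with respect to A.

zeroth order (0)

Step 1: Compare trials - when concentration changes, rate stays constant.
Step 2: rate₂/rate₁ = 2.3000e-01/2.3000e-01 = 1
Step 3: [A]₂/[A]₁ = 0.57/0.11 = 5.182
Step 4: Since rate ratio ≈ (conc ratio)^0, the reaction is zeroth order.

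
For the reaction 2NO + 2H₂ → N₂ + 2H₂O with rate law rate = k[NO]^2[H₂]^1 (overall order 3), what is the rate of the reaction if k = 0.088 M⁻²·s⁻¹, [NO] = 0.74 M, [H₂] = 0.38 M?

0.01831 M/s

Step 1: The rate law is rate = k[NO]^2[H₂]^1, overall order = 2+1 = 3
Step 2: Substitute values: rate = 0.088 × (0.74)^2 × (0.38)^1
Step 3: rate = 0.088 × 0.5476 × 0.38 = 0.0183117 M/s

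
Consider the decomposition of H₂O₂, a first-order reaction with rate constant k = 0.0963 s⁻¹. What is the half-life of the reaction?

7.198 s

Step 1: For a first-order reaction, t₁/₂ = ln(2)/k
Step 2: t₁/₂ = ln(2)/0.0963
Step 3: t₁/₂ = 0.6931/0.0963 = 7.198 s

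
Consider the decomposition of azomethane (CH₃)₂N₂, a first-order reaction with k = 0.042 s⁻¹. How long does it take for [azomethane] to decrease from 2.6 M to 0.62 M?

34.13 s

Step 1: For first-order: t = ln([azomethane]₀/[azomethane])/k
Step 2: t = ln(2.6/0.62)/0.042
Step 3: t = ln(4.194)/0.042
Step 4: t = 1.434/0.042 = 34.13 s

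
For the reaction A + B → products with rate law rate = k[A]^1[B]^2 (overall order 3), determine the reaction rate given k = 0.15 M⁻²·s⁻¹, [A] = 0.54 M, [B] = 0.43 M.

0.01498 M/s

Step 1: The rate law is rate = k[A]^1[B]^2, overall order = 1+2 = 3
Step 2: Substitute values: rate = 0.15 × (0.54)^1 × (0.43)^2
Step 3: rate = 0.15 × 0.54 × 0.1849 = 0.0149769 M/s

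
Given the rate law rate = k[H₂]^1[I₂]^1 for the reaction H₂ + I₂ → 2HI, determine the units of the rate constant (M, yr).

M⁻¹·yr⁻¹

Step 1: Overall order = 1 + 1 = 2.
Step 2: rate has units M·yr⁻¹; [H₂]^1[I₂]^1 has units M^2.
Step 3: k = rate/([H₂]^1[I₂]^1), so units of k = M^(1-2)·yr⁻¹ = M⁻¹·yr⁻¹.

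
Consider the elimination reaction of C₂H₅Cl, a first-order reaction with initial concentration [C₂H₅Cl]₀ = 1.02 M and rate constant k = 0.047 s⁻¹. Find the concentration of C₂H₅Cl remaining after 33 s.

0.2163 M

Step 1: For a first-order reaction: [C₂H₅Cl] = [C₂H₅Cl]₀ × e^(-kt)
Step 2: [C₂H₅Cl] = 1.02 × e^(-0.047 × 33)
Step 3: [C₂H₅Cl] = 1.02 × e^(-1.551)
Step 4: [C₂H₅Cl] = 1.02 × 0.212036 = 0.2163 M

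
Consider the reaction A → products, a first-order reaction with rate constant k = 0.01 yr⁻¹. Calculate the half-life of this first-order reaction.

69.31 yr

Step 1: For a first-order reaction, t₁/₂ = ln(2)/k
Step 2: t₁/₂ = ln(2)/0.01
Step 3: t₁/₂ = 0.6931/0.01 = 69.31 yr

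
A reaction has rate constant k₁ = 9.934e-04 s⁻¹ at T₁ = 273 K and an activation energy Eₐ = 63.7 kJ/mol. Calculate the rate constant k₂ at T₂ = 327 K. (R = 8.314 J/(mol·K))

1.023e-01 s⁻¹

Step 1: Use the two-temperature Arrhenius form: ln(k₂/k₁) = -Eₐ/R × (1/T₂ - 1/T₁)
Step 2: Convert Eₐ to J/mol: 63.7 kJ/mol = 63700 J/mol
Step 3: 1/T₂ - 1/T₁ = 1/327 - 1/273 = -6.048997e-04 K⁻¹
Step 4: ln(k₂/k₁) = -63700/8.314 × -6.048997e-04 = 4.63461
Step 5: k₂ = k₁ × exp(4.63461) = 9.934e-04 × 1.02988e+02 = 1.023e-01 s⁻¹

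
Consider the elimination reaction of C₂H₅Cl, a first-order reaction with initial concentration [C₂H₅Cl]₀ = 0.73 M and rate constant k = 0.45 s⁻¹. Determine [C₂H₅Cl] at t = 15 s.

0.0008547 M

Step 1: For a first-order reaction: [C₂H₅Cl] = [C₂H₅Cl]₀ × e^(-kt)
Step 2: [C₂H₅Cl] = 0.73 × e^(-0.45 × 15)
Step 3: [C₂H₅Cl] = 0.73 × e^(-6.75)
Step 4: [C₂H₅Cl] = 0.73 × 0.00117088 = 0.0008547 M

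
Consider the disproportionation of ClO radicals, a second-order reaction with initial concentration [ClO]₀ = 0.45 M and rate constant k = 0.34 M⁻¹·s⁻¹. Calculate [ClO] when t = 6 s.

0.2346 M

Step 1: For a second-order reaction: 1/[ClO] = 1/[ClO]₀ + kt
Step 2: 1/[ClO] = 1/0.45 + 0.34 × 6
Step 3: 1/[ClO] = 2.222 + 2.04 = 4.262
Step 4: [ClO] = 1/4.262 = 0.2346 M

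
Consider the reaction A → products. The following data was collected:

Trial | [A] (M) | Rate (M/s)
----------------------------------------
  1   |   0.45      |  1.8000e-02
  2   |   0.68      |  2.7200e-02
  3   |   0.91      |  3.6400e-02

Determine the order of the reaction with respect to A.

first order (1)

Step 1: Compare trials to find order n where rate₂/rate₁ = ([A]₂/[A]₁)^n
Step 2: rate₂/rate₁ = 2.7200e-02/1.8000e-02 = 1.511
Step 3: [A]₂/[A]₁ = 0.68/0.45 = 1.511
Step 4: n = ln(1.511)/ln(1.511) = 1.00 ≈ 1
Step 5: The reaction is first order in A.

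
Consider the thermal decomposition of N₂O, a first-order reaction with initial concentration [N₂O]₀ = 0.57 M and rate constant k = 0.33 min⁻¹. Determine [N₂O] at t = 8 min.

0.04068 M

Step 1: For a first-order reaction: [N₂O] = [N₂O]₀ × e^(-kt)
Step 2: [N₂O] = 0.57 × e^(-0.33 × 8)
Step 3: [N₂O] = 0.57 × e^(-2.64)
Step 4: [N₂O] = 0.57 × 0.0713613 = 0.04068 M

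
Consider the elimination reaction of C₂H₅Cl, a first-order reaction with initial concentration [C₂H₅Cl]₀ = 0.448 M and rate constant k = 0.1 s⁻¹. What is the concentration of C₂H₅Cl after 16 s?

0.09045 M

Step 1: For a first-order reaction: [C₂H₅Cl] = [C₂H₅Cl]₀ × e^(-kt)
Step 2: [C₂H₅Cl] = 0.448 × e^(-0.1 × 16)
Step 3: [C₂H₅Cl] = 0.448 × e^(-1.6)
Step 4: [C₂H₅Cl] = 0.448 × 0.201897 = 0.09045 M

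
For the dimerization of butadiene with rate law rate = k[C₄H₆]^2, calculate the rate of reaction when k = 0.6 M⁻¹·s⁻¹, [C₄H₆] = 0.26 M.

0.04056 M/s

Step 1: Identify the rate law: rate = k[C₄H₆]^2
Step 2: Substitute values: rate = 0.6 × (0.26)^2
Step 3: Calculate: rate = 0.6 × 0.0676 = 0.04056 M/s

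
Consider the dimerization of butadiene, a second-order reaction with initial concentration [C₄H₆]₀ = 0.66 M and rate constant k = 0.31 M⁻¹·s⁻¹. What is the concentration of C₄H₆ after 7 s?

0.2714 M

Step 1: For a second-order reaction: 1/[C₄H₆] = 1/[C₄H₆]₀ + kt
Step 2: 1/[C₄H₆] = 1/0.66 + 0.31 × 7
Step 3: 1/[C₄H₆] = 1.515 + 2.17 = 3.685
Step 4: [C₄H₆] = 1/3.685 = 0.2714 M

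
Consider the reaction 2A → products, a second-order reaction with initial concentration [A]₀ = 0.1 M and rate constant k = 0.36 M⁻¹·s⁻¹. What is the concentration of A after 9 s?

0.07553 M

Step 1: For a second-order reaction: 1/[A] = 1/[A]₀ + kt
Step 2: 1/[A] = 1/0.1 + 0.36 × 9
Step 3: 1/[A] = 10 + 3.24 = 13.24
Step 4: [A] = 1/13.24 = 0.07553 M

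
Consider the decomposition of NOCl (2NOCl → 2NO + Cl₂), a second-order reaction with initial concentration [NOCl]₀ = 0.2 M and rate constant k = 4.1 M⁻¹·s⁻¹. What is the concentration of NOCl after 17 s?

0.01339 M

Step 1: For a second-order reaction: 1/[NOCl] = 1/[NOCl]₀ + kt
Step 2: 1/[NOCl] = 1/0.2 + 4.1 × 17
Step 3: 1/[NOCl] = 5 + 69.7 = 74.7
Step 4: [NOCl] = 1/74.7 = 0.01339 M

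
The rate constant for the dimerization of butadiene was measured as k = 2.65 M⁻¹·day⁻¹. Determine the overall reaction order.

second order (2)

Step 1: The units of k for an nth-order reaction are (concentration)^(1-n)·(time)⁻¹.
Step 2: Here k has units M⁻¹·day⁻¹, so the concentration exponent is -1.
Step 3: 1 - n = -1 ⇒ n = 2. The reaction is second order.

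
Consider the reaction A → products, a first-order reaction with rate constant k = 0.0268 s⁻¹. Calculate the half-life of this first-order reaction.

25.86 s

Step 1: For a first-order reaction, t₁/₂ = ln(2)/k
Step 2: t₁/₂ = ln(2)/0.0268
Step 3: t₁/₂ = 0.6931/0.0268 = 25.86 s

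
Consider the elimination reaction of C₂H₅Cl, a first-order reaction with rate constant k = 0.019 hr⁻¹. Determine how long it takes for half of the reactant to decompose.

36.48 hr

Step 1: For a first-order reaction, t₁/₂ = ln(2)/k
Step 2: t₁/₂ = ln(2)/0.019
Step 3: t₁/₂ = 0.6931/0.019 = 36.48 hr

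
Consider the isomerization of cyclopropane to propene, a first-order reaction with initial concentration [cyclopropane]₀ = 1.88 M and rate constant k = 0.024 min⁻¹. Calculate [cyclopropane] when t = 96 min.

0.1877 M

Step 1: For a first-order reaction: [cyclopropane] = [cyclopropane]₀ × e^(-kt)
Step 2: [cyclopropane] = 1.88 × e^(-0.024 × 96)
Step 3: [cyclopropane] = 1.88 × e^(-2.304)
Step 4: [cyclopropane] = 1.88 × 0.0998586 = 0.1877 M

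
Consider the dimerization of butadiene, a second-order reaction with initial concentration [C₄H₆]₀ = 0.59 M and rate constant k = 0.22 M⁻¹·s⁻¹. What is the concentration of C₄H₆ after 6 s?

0.3317 M

Step 1: For a second-order reaction: 1/[C₄H₆] = 1/[C₄H₆]₀ + kt
Step 2: 1/[C₄H₆] = 1/0.59 + 0.22 × 6
Step 3: 1/[C₄H₆] = 1.695 + 1.32 = 3.015
Step 4: [C₄H₆] = 1/3.015 = 0.3317 M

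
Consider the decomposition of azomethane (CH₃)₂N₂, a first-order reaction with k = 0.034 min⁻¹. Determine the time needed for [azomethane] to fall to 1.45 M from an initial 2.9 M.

20.39 min

Step 1: For first-order: t = ln([azomethane]₀/[azomethane])/k
Step 2: t = ln(2.9/1.45)/0.034
Step 3: t = ln(2)/0.034
Step 4: t = 0.6931/0.034 = 20.39 min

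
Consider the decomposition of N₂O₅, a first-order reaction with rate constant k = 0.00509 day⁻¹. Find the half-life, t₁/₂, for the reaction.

136.2 day

Step 1: For a first-order reaction, t₁/₂ = ln(2)/k
Step 2: t₁/₂ = ln(2)/0.00509
Step 3: t₁/₂ = 0.6931/0.00509 = 136.2 day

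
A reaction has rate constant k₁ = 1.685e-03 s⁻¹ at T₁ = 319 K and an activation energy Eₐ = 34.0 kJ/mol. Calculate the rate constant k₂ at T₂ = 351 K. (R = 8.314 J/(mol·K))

5.422e-03 s⁻¹

Step 1: Use the two-temperature Arrhenius form: ln(k₂/k₁) = -Eₐ/R × (1/T₂ - 1/T₁)
Step 2: Convert Eₐ to J/mol: 34.0 kJ/mol = 34000 J/mol
Step 3: 1/T₂ - 1/T₁ = 1/351 - 1/319 = -2.857934e-04 K⁻¹
Step 4: ln(k₂/k₁) = -34000/8.314 × -2.857934e-04 = 1.16875
Step 5: k₂ = k₁ × exp(1.16875) = 1.685e-03 × 3.21797e+00 = 5.422e-03 s⁻¹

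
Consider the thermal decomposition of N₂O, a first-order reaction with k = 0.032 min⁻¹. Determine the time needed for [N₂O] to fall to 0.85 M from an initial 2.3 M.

31.11 min

Step 1: For first-order: t = ln([N₂O]₀/[N₂O])/k
Step 2: t = ln(2.3/0.85)/0.032
Step 3: t = ln(2.706)/0.032
Step 4: t = 0.9954/0.032 = 31.11 min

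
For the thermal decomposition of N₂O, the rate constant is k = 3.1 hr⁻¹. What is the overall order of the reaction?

first order (1)

Step 1: The units of k for an nth-order reaction are (concentration)^(1-n)·(time)⁻¹.
Step 2: Here k has units hr⁻¹, so the concentration exponent is 0.
Step 3: 1 - n = 0 ⇒ n = 1. The reaction is first order.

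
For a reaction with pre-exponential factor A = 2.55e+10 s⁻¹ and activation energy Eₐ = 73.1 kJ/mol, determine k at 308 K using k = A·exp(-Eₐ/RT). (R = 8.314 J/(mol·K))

1.02e-02 s⁻¹

Step 1: Use the Arrhenius equation: k = A × exp(-Eₐ/RT)
Step 2: Convert Eₐ to J/mol: 73.1 kJ/mol = 73100 J/mol
Step 3: Calculate the exponent: -Eₐ/(RT) = -73100/(8.314 × 308) = -28.54675
Step 4: k = 2.55e+10 × exp(-28.54675)
Step 5: k = 2.55e+10 × 4.00225e-13 = 1.0206e-02 s⁻¹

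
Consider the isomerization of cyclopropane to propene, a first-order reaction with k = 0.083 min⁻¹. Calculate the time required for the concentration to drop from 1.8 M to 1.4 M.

3.028 min

Step 1: For first-order: t = ln([cyclopropane]₀/[cyclopropane])/k
Step 2: t = ln(1.8/1.4)/0.083
Step 3: t = ln(1.286)/0.083
Step 4: t = 0.2513/0.083 = 3.028 min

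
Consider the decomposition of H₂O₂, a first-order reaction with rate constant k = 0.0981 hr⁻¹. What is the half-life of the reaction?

7.066 hr

Step 1: For a first-order reaction, t₁/₂ = ln(2)/k
Step 2: t₁/₂ = ln(2)/0.0981
Step 3: t₁/₂ = 0.6931/0.0981 = 7.066 hr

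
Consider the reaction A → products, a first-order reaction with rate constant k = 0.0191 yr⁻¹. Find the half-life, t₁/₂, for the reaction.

36.29 yr

Step 1: For a first-order reaction, t₁/₂ = ln(2)/k
Step 2: t₁/₂ = ln(2)/0.0191
Step 3: t₁/₂ = 0.6931/0.0191 = 36.29 yr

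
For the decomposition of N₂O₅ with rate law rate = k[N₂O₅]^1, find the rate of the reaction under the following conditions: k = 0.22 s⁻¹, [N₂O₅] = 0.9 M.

0.198 M/s

Step 1: Identify the rate law: rate = k[N₂O₅]^1
Step 2: Substitute values: rate = 0.22 × (0.9)^1
Step 3: Calculate: rate = 0.22 × 0.9 = 0.198 M/s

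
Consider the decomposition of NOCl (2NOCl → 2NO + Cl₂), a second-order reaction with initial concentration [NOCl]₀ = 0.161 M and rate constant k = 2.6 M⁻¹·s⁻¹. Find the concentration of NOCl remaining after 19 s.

0.01798 M

Step 1: For a second-order reaction: 1/[NOCl] = 1/[NOCl]₀ + kt
Step 2: 1/[NOCl] = 1/0.161 + 2.6 × 19
Step 3: 1/[NOCl] = 6.211 + 49.4 = 55.61
Step 4: [NOCl] = 1/55.61 = 0.01798 M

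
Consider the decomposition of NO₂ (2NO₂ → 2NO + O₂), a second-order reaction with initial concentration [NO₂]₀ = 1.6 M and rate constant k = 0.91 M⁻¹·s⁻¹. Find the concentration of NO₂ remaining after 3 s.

0.2981 M

Step 1: For a second-order reaction: 1/[NO₂] = 1/[NO₂]₀ + kt
Step 2: 1/[NO₂] = 1/1.6 + 0.91 × 3
Step 3: 1/[NO₂] = 0.625 + 2.73 = 3.355
Step 4: [NO₂] = 1/3.355 = 0.2981 M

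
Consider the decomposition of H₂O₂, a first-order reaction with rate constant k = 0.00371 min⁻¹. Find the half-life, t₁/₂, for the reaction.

186.8 min

Step 1: For a first-order reaction, t₁/₂ = ln(2)/k
Step 2: t₁/₂ = ln(2)/0.00371
Step 3: t₁/₂ = 0.6931/0.00371 = 186.8 min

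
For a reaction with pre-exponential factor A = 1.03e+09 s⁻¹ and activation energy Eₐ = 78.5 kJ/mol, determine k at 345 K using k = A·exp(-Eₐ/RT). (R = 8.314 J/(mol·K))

1.34e-03 s⁻¹

Step 1: Use the Arrhenius equation: k = A × exp(-Eₐ/RT)
Step 2: Convert Eₐ to J/mol: 78.5 kJ/mol = 78500 J/mol
Step 3: Calculate the exponent: -Eₐ/(RT) = -78500/(8.314 × 345) = -27.36784
Step 4: k = 1.03e+09 × exp(-27.36784)
Step 5: k = 1.03e+09 × 1.30106e-12 = 1.3401e-03 s⁻¹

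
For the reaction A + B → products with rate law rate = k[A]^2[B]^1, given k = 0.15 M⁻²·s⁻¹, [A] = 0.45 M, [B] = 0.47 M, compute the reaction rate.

0.01428 M/s

Step 1: The rate law is rate = k[A]^2[B]^1
Step 2: Substitute: rate = 0.15 × (0.45)^2 × (0.47)^1
Step 3: rate = 0.15 × 0.2025 × 0.47 = 0.0142762 M/s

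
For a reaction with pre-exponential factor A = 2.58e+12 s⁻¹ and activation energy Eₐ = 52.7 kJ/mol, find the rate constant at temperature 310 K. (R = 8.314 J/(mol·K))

3.40e+03 s⁻¹

Step 1: Use the Arrhenius equation: k = A × exp(-Eₐ/RT)
Step 2: Convert Eₐ to J/mol: 52.7 kJ/mol = 52700 J/mol
Step 3: Calculate the exponent: -Eₐ/(RT) = -52700/(8.314 × 310) = -20.44744
Step 4: k = 2.58e+12 × exp(-20.44744)
Step 5: k = 2.58e+12 × 1.31762e-09 = 3.3995e+03 s⁻¹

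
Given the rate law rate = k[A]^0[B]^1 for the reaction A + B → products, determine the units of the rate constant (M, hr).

hr⁻¹

Step 1: Overall order = 0 + 1 = 1.
Step 2: rate has units M·hr⁻¹; [A]^0[B]^1 has units M^1.
Step 3: k = rate/([A]^0[B]^1), so units of k = M^(1-1)·hr⁻¹ = hr⁻¹.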